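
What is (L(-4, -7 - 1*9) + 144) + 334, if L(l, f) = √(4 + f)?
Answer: 478 + 2*I*√3 ≈ 478.0 + 3.4641*I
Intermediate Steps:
(L(-4, -7 - 1*9) + 144) + 334 = (√(4 + (-7 - 1*9)) + 144) + 334 = (√(4 + (-7 - 9)) + 144) + 334 = (√(4 - 16) + 144) + 334 = (√(-12) + 144) + 334 = (2*I*√3 + 144) + 334 = (144 + 2*I*√3) + 334 = 478 + 2*I*√3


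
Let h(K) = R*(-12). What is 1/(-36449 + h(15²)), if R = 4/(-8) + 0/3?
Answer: -1/36443 ≈ -2.7440e-5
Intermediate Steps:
R = -½ (R = 4*(-⅛) + 0*(⅓) = -½ + 0 = -½ ≈ -0.50000)
h(K) = 6 (h(K) = -½*(-12) = 6)
1/(-36449 + h(15²)) = 1/(-36449 + 6) = 1/(-36443) = -1/36443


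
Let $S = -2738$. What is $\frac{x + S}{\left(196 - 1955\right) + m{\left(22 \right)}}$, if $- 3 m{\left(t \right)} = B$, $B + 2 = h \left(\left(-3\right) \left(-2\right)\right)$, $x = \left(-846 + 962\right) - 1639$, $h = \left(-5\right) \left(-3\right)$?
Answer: $\frac{12783}{5365} \approx 2.3827$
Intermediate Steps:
$h = 15$
$x = -1523$ ($x = 116 - 1639 = -1523$)
$B = 88$ ($B = -2 + 15 \left(\left(-3\right) \left(-2\right)\right) = -2 + 15 \cdot 6 = -2 + 90 = 88$)
$m{\left(t \right)} = - \frac{88}{3}$ ($m{\left(t \right)} = \left(- \frac{1}{3}\right) 88 = - \frac{88}{3}$)
$\frac{x + S}{\left(196 - 1955\right) + m{\left(22 \right)}} = \frac{-1523 - 2738}{\left(196 - 1955\right) - \frac{88}{3}} = - \frac{4261}{\left(196 - 1955\right) - \frac{88}{3}} = - \frac{4261}{-1759 - \frac{88}{3}} = - \frac{4261}{- \frac{5365}{3}} = \left(-4261\right) \left(- \frac{3}{5365}\right) = \frac{12783}{5365}$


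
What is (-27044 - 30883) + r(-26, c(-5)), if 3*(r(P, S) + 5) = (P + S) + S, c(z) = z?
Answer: -57944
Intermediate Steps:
r(P, S) = -5 + P/3 + 2*S/3 (r(P, S) = -5 + ((P + S) + S)/3 = -5 + (P + 2*S)/3 = -5 + (P/3 + 2*S/3) = -5 + P/3 + 2*S/3)
(-27044 - 30883) + r(-26, c(-5)) = (-27044 - 30883) + (-5 + (1/3)*(-26) + (2/3)*(-5)) = -57927 + (-5 - 26/3 - 10/3) = -57927 - 17 = -57944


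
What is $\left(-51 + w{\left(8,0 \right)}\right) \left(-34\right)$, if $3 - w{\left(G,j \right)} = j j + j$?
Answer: $1632$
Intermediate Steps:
$w{\left(G,j \right)} = 3 - j - j^{2}$ ($w{\left(G,j \right)} = 3 - \left(j j + j\right) = 3 - \left(j^{2} + j\right) = 3 - \left(j + j^{2}\right) = 3 - j - j^{2}$)
$\left(-51 + w{\left(8,0 \right)}\right) \left(-34\right) = \left(-51 - -3\right) \left(-34\right) = \left(-51 + \left(3 + 0 - 0\right)\right) \left(-34\right) = \left(-51 + \left(3 + 0 + 0\right)\right) \left(-34\right) = \left(-51 + 3\right) \left(-34\right) = \left(-48\right) \left(-34\right) = 1632$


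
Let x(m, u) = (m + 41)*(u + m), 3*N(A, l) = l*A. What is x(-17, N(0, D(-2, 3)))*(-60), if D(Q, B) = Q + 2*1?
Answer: 24480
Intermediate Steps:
D(Q, B) = 2 + Q (D(Q, B) = Q + 2 = 2 + Q)
N(A, l) = A*l/3 (N(A, l) = (l*A)/3 = (A*l)/3 = A*l/3)
x(m, u) = (41 + m)*(m + u)
x(-17, N(0, D(-2, 3)))*(-60) = ((-17)² + 41*(-17) + 41*((⅓)*0*(2 - 2)) - 17*0*(2 - 2)/3)*(-60) = (289 - 697 + 41*((⅓)*0*0) - 17*0*0/3)*(-60) = (289 - 697 + 41*0 - 17*0)*(-60) = (289 - 697 + 0 + 0)*(-60) = -408*(-60) = 24480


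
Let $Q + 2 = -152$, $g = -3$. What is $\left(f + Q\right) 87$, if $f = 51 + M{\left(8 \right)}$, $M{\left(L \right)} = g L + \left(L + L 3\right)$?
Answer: $-8265$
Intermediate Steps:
$Q = -154$ ($Q = -2 - 152 = -154$)
$M{\left(L \right)} = L$ ($M{\left(L \right)} = - 3 L + \left(L + L 3\right) = - 3 L + \left(L + 3 L\right) = - 3 L + 4 L = L$)
$f = 59$ ($f = 51 + 8 = 59$)
$\left(f + Q\right) 87 = \left(59 - 154\right) 87 = \left(-95\right) 87 = -8265$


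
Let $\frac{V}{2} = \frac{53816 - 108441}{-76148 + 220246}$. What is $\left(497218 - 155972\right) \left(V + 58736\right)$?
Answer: $\frac{1444090091296994}{72049} \approx 2.0043 \cdot 10^{10}$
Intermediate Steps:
$V = - \frac{54625}{72049}$ ($V = 2 \frac{53816 - 108441}{-76148 + 220246} = 2 \left(- \frac{54625}{144098}\right) = - \frac{54625}{72049} \approx -0.75816$)
$\left(497218 - 155972\right) \left(V + 58736\right) = \left(497218 - 155972\right) \left(- \frac{54625}{72049} + 58736\right) = 341246 \cdot \frac{4231815439}{72049} = \frac{1444090091296994}{72049}$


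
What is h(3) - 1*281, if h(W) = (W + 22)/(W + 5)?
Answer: -2223/8 ≈ -277.88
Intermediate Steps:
h(W) = (22 + W)/(5 + W)
h(3) - 1*281 = (22 + 3)/(5 + 3) - 1*281 = 25/8 - 281 = -2223/8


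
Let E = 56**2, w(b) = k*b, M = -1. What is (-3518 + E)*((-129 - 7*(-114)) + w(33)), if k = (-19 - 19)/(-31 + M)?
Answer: -2164221/8 ≈ -2.7053e+5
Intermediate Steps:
k = 19/16 (k = (-19 - 19)/(-31 - 1) = -38/(-32) = -38*(-1/32) = 19/16 ≈ 1.1875)
w(b) = 19*b/16
E = 3136
(-3518 + E)*((-129 - 7*(-114)) + w(33)) = (-3518 + 3136)*((-129 - 7*(-114)) + (19/16)*33) = -382*((-129 + 798) + 627/16) = -382*(669 + 627/16) = -382*11331/16 = -2164221/8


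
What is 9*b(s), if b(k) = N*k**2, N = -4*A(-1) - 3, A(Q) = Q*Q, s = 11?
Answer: -7623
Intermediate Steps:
A(Q) = Q**2
N = -7 (N = -4*(-1)**2 - 3 = -4*1 - 3 = -4 - 3 = -7)
b(k) = -7*k**2
9*b(s) = 9*(-7*11**2) = 9*(-7*121) = 9*(-847) = -7623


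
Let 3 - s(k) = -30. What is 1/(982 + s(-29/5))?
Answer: 1/1015 ≈ 0.00098522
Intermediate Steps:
s(k) = 33 (s(k) = 3 - 1*(-30) = 3 + 30 = 33)
1/(982 + s(-29/5)) = 1/(982 + 33) = 1/1015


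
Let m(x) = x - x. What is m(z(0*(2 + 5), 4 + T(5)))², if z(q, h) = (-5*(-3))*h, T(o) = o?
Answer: 0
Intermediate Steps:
z(q, h) = 15*h
m(x) = 0
m(z(0*(2 + 5), 4 + T(5)))² = 0² = 0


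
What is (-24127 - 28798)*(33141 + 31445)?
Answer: -3418214050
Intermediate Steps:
(-24127 - 28798)*(33141 + 31445) = -52925*64586 = -3418214050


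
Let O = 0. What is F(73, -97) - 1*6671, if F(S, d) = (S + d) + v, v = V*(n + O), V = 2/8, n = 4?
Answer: -6694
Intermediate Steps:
V = ¼ (V = 2*(⅛) = ¼ ≈ 0.25000)
v = 1 (v = (4 + 0)/4 = (¼)*4 = 1)
F(S, d) = 1 + S + d (F(S, d) = (S + d) + 1 = 1 + S + d)
F(73, -97) - 1*6671 = (1 + 73 - 97) - 1*6671 = -23 - 6671 = -6694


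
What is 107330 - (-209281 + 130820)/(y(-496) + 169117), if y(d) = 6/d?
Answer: 4501548383618/41941013 ≈ 1.0733e+5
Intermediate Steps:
107330 - (-209281 + 130820)/(y(-496) + 169117) = 107330 - (-209281 + 130820)/(6/(-496) + 169117) = 107330 - (-78461)/(6*(-1/496) + 169117) = 107330 - (-78461)/(-3/248 + 169117) = 107330 - (-78461)/41941013/248 = 107330 - (-78461)*248/41941013 = 107330 - 1*(-19458328/41941013) = 107330 + 19458328/41941013 = 4501548383618/41941013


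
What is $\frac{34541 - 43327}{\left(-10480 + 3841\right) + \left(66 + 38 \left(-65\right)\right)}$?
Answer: $\frac{8786}{9043} \approx 0.97158$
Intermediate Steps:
$\frac{34541 - 43327}{\left(-10480 + 3841\right) + \left(66 + 38 \left(-65\right)\right)} = - \frac{8786}{-6639 + \left(66 - 2470\right)} = - \frac{8786}{-6639 - 2404} = - \frac{8786}{-9043} = \left(-8786\right) \left(- \frac{1}{9043}\right) = \frac{8786}{9043}$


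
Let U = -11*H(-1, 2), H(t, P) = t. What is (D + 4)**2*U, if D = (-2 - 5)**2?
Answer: 30899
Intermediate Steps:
D = 49 (D = (-7)**2 = 49)
U = 11 (U = -11*(-1) = 11)
(D + 4)**2*U = (49 + 4)**2*11 = 53**2*11 = 2809*11 = 30899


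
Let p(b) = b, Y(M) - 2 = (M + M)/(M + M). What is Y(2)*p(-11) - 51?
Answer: -84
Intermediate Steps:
Y(M) = 3 (Y(M) = 2 + (M + M)/(M + M) = 2 + (2*M)/((2*M)) = 2 + (2*M)*(1/(2*M)) = 2 + 1 = 3)
Y(2)*p(-11) - 51 = 3*(-11) - 51 = -33 - 51 = -84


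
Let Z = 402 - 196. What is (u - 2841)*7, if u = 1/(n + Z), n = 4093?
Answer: -85494206/4299 ≈ -19887.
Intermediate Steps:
Z = 206
u = 1/4299 (u = 1/(4093 + 206) = 1/4299 ≈ 0.00023261)
(u - 2841)*7 = (1/4299 - 2841)*7 = -12213458/4299*7 = -85494206/4299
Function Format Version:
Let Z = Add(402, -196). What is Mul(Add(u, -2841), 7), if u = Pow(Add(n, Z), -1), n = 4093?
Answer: Rational(-85494206, 4299) ≈ -19887.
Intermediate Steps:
Z = 206
u = Rational(1, 4299) (u = Pow(Add(4093, 206), -1) = Pow(4299, -1) = Rational(1, 4299) ≈ 0.00023261)
Mul(Add(u, -2841), 7) = Mul(Add(Rational(1, 4299), -2841), 7) = Mul(Rational(-12213458, 4299), 7) = Rational(-85494206, 4299)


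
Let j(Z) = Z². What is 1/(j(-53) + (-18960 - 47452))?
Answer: -1/63603 ≈ -1.5723e-5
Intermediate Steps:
1/(j(-53) + (-18960 - 47452)) = 1/((-53)² + (-18960 - 47452)) = 1/(2809 - 66412) = 1/(-63603) = -1/63603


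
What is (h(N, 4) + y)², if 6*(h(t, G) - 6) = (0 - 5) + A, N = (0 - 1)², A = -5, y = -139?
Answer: 163216/9 ≈ 18135.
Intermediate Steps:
N = 1 (N = (-1)² = 1)
h(t, G) = 13/3 (h(t, G) = 6 + ((0 - 5) - 5)/6 = 6 + (-5 - 5)/6 = 6 + (⅙)*(-10) = 6 - 5/3 = 13/3)
(h(N, 4) + y)² = (13/3 - 139)² = (-404/3)² = 163216/9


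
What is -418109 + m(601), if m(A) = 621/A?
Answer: -251282888/601 ≈ -4.1811e+5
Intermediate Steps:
-418109 + m(601) = -418109 + 621/601 = -251282888/601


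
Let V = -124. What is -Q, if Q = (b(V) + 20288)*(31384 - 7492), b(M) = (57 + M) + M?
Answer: -480157524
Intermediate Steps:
b(M) = 57 + 2*M
Q = 480157524 (Q = ((57 + 2*(-124)) + 20288)*(31384 - 7492) = ((57 - 248) + 20288)*23892 = (-191 + 20288)*23892 = 20097*23892 = 480157524)
-Q = -1*480157524 = -480157524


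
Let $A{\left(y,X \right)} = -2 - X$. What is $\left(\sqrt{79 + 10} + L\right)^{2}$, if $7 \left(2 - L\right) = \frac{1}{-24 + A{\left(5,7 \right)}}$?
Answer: $\frac{4963498}{53361} + \frac{926 \sqrt{89}}{231} \approx 130.83$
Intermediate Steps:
$L = \frac{463}{231}$ ($L = 2 - \frac{1}{7 \left(-24 - 9\right)} = 2 - \frac{1}{7 \left(-33\right)} = 2 - - \frac{1}{231} = 2 + \frac{1}{231} = \frac{463}{231} \approx 2.0043$)
$\left(\sqrt{79 + 10} + L\right)^{2} = \left(\sqrt{79 + 10} + \frac{463}{231}\right)^{2} = \left(\sqrt{89} + \frac{463}{231}\right)^{2} = \left(\frac{463}{231} + \sqrt{89}\right)^{2}$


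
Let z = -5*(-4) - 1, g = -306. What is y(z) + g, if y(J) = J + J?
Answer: -268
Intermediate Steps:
z = 19 (z = 20 - 1 = 19)
y(J) = 2*J
y(z) + g = 2*19 - 306 = 38 - 306 = -268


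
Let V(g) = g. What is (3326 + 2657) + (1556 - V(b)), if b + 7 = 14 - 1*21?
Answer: 7553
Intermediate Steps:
b = -14 (b = -7 + (14 - 1*21) = -7 + (14 - 21) = -7 - 7 = -14)
(3326 + 2657) + (1556 - V(b)) = (3326 + 2657) + (1556 - 1*(-14)) = 5983 + (1556 + 14) = 5983 + 1570 = 7553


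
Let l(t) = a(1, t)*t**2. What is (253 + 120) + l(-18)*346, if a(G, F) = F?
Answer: -2017499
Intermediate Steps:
l(t) = t**3 (l(t) = t*t**2 = t**3)
(253 + 120) + l(-18)*346 = (253 + 120) + (-18)**3*346 = 373 - 5832*346 = 373 - 2017872 = -2017499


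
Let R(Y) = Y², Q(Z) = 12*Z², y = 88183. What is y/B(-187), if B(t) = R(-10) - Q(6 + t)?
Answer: -88183/393032 ≈ -0.22437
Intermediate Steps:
B(t) = 100 - 12*(6 + t)² (B(t) = (-10)² - 12*(6 + t)² = 100 - 12*(6 + t)²)
y/B(-187) = 88183/(100 - 12*(6 - 187)²) = 88183/(100 - 12*(-181)²) = 88183/(100 - 12*32761) = 88183/(100 - 393132) = 88183/(-393032) = 88183*(-1/393032) = -88183/393032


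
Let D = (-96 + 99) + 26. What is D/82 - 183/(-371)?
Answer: 25765/30422 ≈ 0.84692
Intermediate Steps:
D = 29 (D = 3 + 26 = 29)
D/82 - 183/(-371) = 29/82 - 183/(-371) = 29*(1/82) - 183*(-1/371) = 29/82 + 183/371 = 25765/30422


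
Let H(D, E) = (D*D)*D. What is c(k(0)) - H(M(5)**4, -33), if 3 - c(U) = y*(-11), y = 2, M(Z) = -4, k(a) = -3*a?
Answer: -16777191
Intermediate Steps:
c(U) = 25 (c(U) = 3 - 2*(-11) = 3 - 1*(-22) = 3 + 22 = 25)
H(D, E) = D**3 (H(D, E) = D**2*D = D**3)
c(k(0)) - H(M(5)**4, -33) = 25 - ((-4)**4)**3 = 25 - 1*256**3 = 25 - 1*16777216 = 25 - 16777216 = -16777191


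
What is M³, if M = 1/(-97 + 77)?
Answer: -1/8000 ≈ -0.00012500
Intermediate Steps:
M = -1/20 (M = 1/(-20) = -1/20 ≈ -0.050000)
M³ = (-1/20)³ = -1/8000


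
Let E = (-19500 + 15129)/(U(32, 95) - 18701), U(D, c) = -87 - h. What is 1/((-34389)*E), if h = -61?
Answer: -18727/150314319 ≈ -0.00012459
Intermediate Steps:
U(D, c) = -26 (U(D, c) = -87 - 1*(-61) = -87 + 61 = -26)
E = 4371/18727 (E = (-19500 + 15129)/(-26 - 18701) = -4371/(-18727) = -4371*(-1/18727) = 4371/18727 ≈ 0.23341)
1/((-34389)*E) = 1/((-34389)*(4371/18727)) = -1/34389*18727/4371 = -18727/150314319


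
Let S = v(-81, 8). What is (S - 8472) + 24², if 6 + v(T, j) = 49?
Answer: -7853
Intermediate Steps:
v(T, j) = 43 (v(T, j) = -6 + 49 = 43)
S = 43
(S - 8472) + 24² = (43 - 8472) + 24² = -8429 + 576 = -7853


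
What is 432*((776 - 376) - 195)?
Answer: 88560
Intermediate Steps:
432*((776 - 376) - 195) = 432*(400 - 195) = 432*205 = 88560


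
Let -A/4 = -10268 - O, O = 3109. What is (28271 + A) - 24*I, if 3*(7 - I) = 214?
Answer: 83323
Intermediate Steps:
I = -193/3 (I = 7 - ⅓*214 = 7 - 214/3 = -193/3 ≈ -64.333)
A = 53508 (A = -4*(-10268 - 1*3109) = -4*(-10268 - 3109) = -4*(-13377) = 53508)
(28271 + A) - 24*I = (28271 + 53508) - 24*(-193/3) = 81779 + 1544 = 83323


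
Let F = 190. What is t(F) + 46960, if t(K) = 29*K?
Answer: 52470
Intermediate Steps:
t(F) + 46960 = 29*190 + 46960 = 5510 + 46960 = 52470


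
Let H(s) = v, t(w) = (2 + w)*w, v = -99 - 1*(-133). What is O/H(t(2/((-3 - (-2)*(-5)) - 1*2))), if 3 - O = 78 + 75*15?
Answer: -600/17 ≈ -35.294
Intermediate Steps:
v = 34 (v = -99 + 133 = 34)
t(w) = w*(2 + w)
H(s) = 34
O = -1200 (O = 3 - (78 + 75*15) = 3 - (78 + 1125) = 3 - 1*1203 = 3 - 1203 = -1200)
O/H(t(2/((-3 - (-2)*(-5)) - 1*2))) = -1200/34 = -1200*1/34 = -600/17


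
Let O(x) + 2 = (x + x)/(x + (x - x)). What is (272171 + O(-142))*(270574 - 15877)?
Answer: 69321137187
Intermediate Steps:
O(x) = 0 (O(x) = -2 + (x + x)/(x + (x - x)) = -2 + (2*x)/(x + 0) = -2 + (2*x)/x = -2 + 2 = 0)
(272171 + O(-142))*(270574 - 15877) = (272171 + 0)*(270574 - 15877) = 272171*254697 = 69321137187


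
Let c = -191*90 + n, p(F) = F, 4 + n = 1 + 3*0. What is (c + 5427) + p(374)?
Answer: -11392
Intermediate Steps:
n = -3 (n = -4 + (1 + 3*0) = -4 + (1 + 0) = -4 + 1 = -3)
c = -17193 (c = -191*90 - 3 = -17190 - 3 = -17193)
(c + 5427) + p(374) = (-17193 + 5427) + 374 = -11766 + 374 = -11392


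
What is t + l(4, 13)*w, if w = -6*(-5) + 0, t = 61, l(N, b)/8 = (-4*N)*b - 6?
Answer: -51299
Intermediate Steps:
l(N, b) = -48 - 32*N*b (l(N, b) = 8*((-4*N)*b - 6) = 8*(-4*N*b - 6) = 8*(-6 - 4*N*b) = -48 - 32*N*b)
w = 30 (w = 30 + 0 = 30)
t + l(4, 13)*w = 61 + (-48 - 32*4*13)*30 = 61 + (-48 - 1664)*30 = 61 - 1712*30 = 61 - 51360 = -51299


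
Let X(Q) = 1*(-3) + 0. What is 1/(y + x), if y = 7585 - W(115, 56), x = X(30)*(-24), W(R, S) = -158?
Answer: 1/7815 ≈ 0.00012796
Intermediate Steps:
X(Q) = -3 (X(Q) = -3 + 0 = -3)
x = 72 (x = -3*(-24) = 72)
y = 7743 (y = 7585 - 1*(-158) = 7585 + 158 = 7743)
1/(y + x) = 1/(7743 + 72) = 1/7815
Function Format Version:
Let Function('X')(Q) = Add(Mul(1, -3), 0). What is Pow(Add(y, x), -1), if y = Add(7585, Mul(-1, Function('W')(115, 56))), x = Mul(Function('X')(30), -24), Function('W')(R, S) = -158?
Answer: Rational(1, 7815) ≈ 0.00012796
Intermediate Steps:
Function('X')(Q) = -3 (Function('X')(Q) = Add(-3, 0) = -3)
x = 72 (x = Mul(-3, -24) = 72)
y = 7743 (y = Add(7585, Mul(-1, -158)) = Add(7585, 158) = 7743)
Pow(Add(y, x), -1) = Pow(Add(7743, 72), -1) = Pow(7815, -1) = Rational(1, 7815)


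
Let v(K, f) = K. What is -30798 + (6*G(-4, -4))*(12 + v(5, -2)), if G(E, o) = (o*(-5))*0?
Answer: -30798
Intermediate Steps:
G(E, o) = 0 (G(E, o) = -5*o*0 = 0)
-30798 + (6*G(-4, -4))*(12 + v(5, -2)) = -30798 + (6*0)*(12 + 5) = -30798 + 0*17 = -30798 + 0 = -30798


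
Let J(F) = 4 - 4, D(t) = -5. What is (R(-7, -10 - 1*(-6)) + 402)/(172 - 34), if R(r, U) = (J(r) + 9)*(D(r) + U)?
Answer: 107/46 ≈ 2.3261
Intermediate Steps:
J(F) = 0
R(r, U) = -45 + 9*U (R(r, U) = (0 + 9)*(-5 + U) = 9*(-5 + U) = -45 + 9*U)
(R(-7, -10 - 1*(-6)) + 402)/(172 - 34) = ((-45 + 9*(-10 - 1*(-6))) + 402)/(172 - 34) = ((-45 + 9*(-10 + 6)) + 402)/138 = ((-45 + 9*(-4)) + 402)*(1/138) = ((-45 - 36) + 402)*(1/138) = (-81 + 402)*(1/138) = 321*(1/138) = 107/46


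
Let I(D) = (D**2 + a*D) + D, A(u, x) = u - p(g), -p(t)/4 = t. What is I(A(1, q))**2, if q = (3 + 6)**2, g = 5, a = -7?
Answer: 99225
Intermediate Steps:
p(t) = -4*t
q = 81 (q = 9**2 = 81)
A(u, x) = 20 + u (A(u, x) = u - (-4)*5 = u - 1*(-20) = u + 20 = 20 + u)
I(D) = D**2 - 6*D (I(D) = (D**2 - 7*D) + D = D**2 - 6*D)
I(A(1, q))**2 = ((20 + 1)*(-6 + (20 + 1)))**2 = (21*(-6 + 21))**2 = (21*15)**2 = 315**2 = 99225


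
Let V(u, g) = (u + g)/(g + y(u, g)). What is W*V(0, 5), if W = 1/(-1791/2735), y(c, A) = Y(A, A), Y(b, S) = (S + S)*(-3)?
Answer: 547/1791 ≈ 0.30542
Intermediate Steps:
Y(b, S) = -6*S (Y(b, S) = (2*S)*(-3) = -6*S)
y(c, A) = -6*A
V(u, g) = -(g + u)/(5*g) (V(u, g) = (u + g)/(g - 6*g) = (g + u)/((-5*g)) = (g + u)*(-1/(5*g)) = -(g + u)/(5*g))
W = -2735/1791 (W = 1/(-1791*1/2735) = 1/(-1791/2735) = -2735/1791 ≈ -1.5271)
W*V(0, 5) = -547*(-1*5 - 1*0)/(1791*5) = -547*(-5 + 0)/(1791*5) = -547*(-5)/(1791*5) = -2735/1791*(-⅕) = 547/1791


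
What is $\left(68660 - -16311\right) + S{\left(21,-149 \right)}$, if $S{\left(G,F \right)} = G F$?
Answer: $81842$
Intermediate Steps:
$S{\left(G,F \right)} = F G$
$\left(68660 - -16311\right) + S{\left(21,-149 \right)} = \left(68660 - -16311\right) - 3129 = \left(68660 + \left(-6435 + 22746\right)\right) - 3129 = \left(68660 + 16311\right) - 3129 = 84971 - 3129 = 81842$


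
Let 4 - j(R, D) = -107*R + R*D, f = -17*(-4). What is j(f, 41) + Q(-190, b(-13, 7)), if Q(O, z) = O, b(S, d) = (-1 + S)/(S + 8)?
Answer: 4302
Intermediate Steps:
f = 68
b(S, d) = (-1 + S)/(8 + S)
j(R, D) = 4 + 107*R - D*R (j(R, D) = 4 - (-107*R + R*D) = 4 - (-107*R + D*R) = 4 + (107*R - D*R) = 4 + 107*R - D*R)
j(f, 41) + Q(-190, b(-13, 7)) = (4 + 107*68 - 1*41*68) - 190 = (4 + 7276 - 2788) - 190 = 4492 - 190 = 4302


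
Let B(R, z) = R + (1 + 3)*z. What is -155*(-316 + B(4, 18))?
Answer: 37200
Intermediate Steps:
B(R, z) = R + 4*z
-155*(-316 + B(4, 18)) = -155*(-316 + (4 + 4*18)) = -155*(-316 + (4 + 72)) = -155*(-316 + 76) = -155*(-240) = 37200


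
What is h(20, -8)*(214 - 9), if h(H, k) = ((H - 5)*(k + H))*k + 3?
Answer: -294585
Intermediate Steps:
h(H, k) = 3 + k*(-5 + H)*(H + k) (h(H, k) = ((-5 + H)*(H + k))*k + 3 = k*(-5 + H)*(H + k) + 3 = 3 + k*(-5 + H)*(H + k))
h(20, -8)*(214 - 9) = (3 - 5*(-8)² + 20*(-8)² - 8*20² - 5*20*(-8))*(214 - 9) = (3 - 5*64 + 20*64 - 8*400 + 800)*205 = (3 - 320 + 1280 - 3200 + 800)*205 = -1437*205 = -294585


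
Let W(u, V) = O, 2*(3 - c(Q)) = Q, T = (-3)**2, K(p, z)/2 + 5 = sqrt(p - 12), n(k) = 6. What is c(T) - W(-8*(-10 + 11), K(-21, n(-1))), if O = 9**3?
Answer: -1461/2 ≈ -730.50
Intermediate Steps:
K(p, z) = -10 + 2*sqrt(-12 + p) (K(p, z) = -10 + 2*sqrt(p - 12) = -10 + 2*sqrt(-12 + p))
T = 9
O = 729
c(Q) = 3 - Q/2
W(u, V) = 729
c(T) - W(-8*(-10 + 11), K(-21, n(-1))) = (3 - 1/2*9) - 1*729 = (3 - 9/2) - 729 = -3/2 - 729 = -1461/2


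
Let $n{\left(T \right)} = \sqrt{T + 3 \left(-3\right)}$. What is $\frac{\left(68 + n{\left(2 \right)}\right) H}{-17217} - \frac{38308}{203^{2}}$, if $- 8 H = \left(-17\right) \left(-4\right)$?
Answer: $- \frac{635730034}{709495353} + \frac{17 i \sqrt{7}}{34434} \approx -0.89603 + 0.0013062 i$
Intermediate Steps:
$H = - \frac{17}{2}$ ($H = - \frac{\left(-17\right) \left(-4\right)}{8} = \left(- \frac{1}{8}\right) 68 = - \frac{17}{2} \approx -8.5$)
$n{\left(T \right)} = \sqrt{-9 + T}$ ($n{\left(T \right)} = \sqrt{T - 9} = \sqrt{-9 + T}$)
$\frac{\left(68 + n{\left(2 \right)}\right) H}{-17217} - \frac{38308}{203^{2}} = \frac{\left(68 + \sqrt{-9 + 2}\right) \left(- \frac{17}{2}\right)}{-17217} - \frac{38308}{203^{2}} = \left(68 + \sqrt{-7}\right) \left(- \frac{17}{2}\right) \left(- \frac{1}{17217}\right) - \frac{38308}{41209} = \left(68 + i \sqrt{7}\right) \left(- \frac{17}{2}\right) \left(- \frac{1}{17217}\right) - \frac{38308}{41209} = \left(-578 - \frac{17 i \sqrt{7}}{2}\right) \left(- \frac{1}{17217}\right) - \frac{38308}{41209} = \left(\frac{578}{17217} + \frac{17 i \sqrt{7}}{34434}\right) - \frac{38308}{41209} = - \frac{635730034}{709495353} + \frac{17 i \sqrt{7}}{34434}$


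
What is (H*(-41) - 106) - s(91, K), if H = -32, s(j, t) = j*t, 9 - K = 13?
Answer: 1570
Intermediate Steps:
K = -4 (K = 9 - 1*13 = 9 - 13 = -4)
(H*(-41) - 106) - s(91, K) = (-32*(-41) - 106) - 91*(-4) = (1312 - 106) - 1*(-364) = 1206 + 364 = 1570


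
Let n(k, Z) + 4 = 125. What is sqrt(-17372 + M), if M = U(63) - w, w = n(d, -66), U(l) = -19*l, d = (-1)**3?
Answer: I*sqrt(18690) ≈ 136.71*I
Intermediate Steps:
d = -1
n(k, Z) = 121 (n(k, Z) = -4 + 125 = 121)
w = 121
M = -1318 (M = -19*63 - 1*121 = -1197 - 121 = -1318)
sqrt(-17372 + M) = sqrt(-17372 - 1318) = sqrt(-18690) = I*sqrt(18690)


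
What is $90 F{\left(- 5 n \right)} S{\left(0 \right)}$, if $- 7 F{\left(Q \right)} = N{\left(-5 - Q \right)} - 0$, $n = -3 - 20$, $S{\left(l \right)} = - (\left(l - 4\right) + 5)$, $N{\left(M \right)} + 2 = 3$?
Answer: $\frac{90}{7} \approx 12.857$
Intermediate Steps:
$N{\left(M \right)} = 1$ ($N{\left(M \right)} = -2 + 3 = 1$)
$S{\left(l \right)} = -1 - l$ ($S{\left(l \right)} = - (\left(-4 + l\right) + 5) = - (1 + l) = -1 - l$)
$n = -23$ ($n = -3 - 20 = -23$)
$F{\left(Q \right)} = - \frac{1}{7}$ ($F{\left(Q \right)} = - \frac{1 - 0}{7} = - \frac{1 + 0}{7} = \left(- \frac{1}{7}\right) 1 = - \frac{1}{7}$)
$90 F{\left(- 5 n \right)} S{\left(0 \right)} = 90 \left(- \frac{1}{7}\right) \left(-1 - 0\right) = - \frac{90 \left(-1 + 0\right)}{7} = \left(- \frac{90}{7}\right) \left(-1\right) = \frac{90}{7}$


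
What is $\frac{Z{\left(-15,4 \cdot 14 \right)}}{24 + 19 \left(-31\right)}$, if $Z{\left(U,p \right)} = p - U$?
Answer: $- \frac{71}{565} \approx -0.12566$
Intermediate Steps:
$\frac{Z{\left(-15,4 \cdot 14 \right)}}{24 + 19 \left(-31\right)} = \frac{4 \cdot 14 - -15}{24 + 19 \left(-31\right)} = \frac{56 + 15}{24 - 589} = \frac{71}{-565} = 71 \left(- \frac{1}{565}\right) = - \frac{71}{565}$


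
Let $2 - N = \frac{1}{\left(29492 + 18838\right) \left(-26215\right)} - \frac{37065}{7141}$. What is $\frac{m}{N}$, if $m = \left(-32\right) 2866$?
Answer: $- \frac{829758776371862400}{65055157376791} \approx -12755.0$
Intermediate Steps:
$m = -91712$
$N = \frac{65055157376791}{9047439553950}$ ($N = 2 - \left(\frac{1}{\left(29492 + 18838\right) \left(-26215\right)} - \frac{37065}{7141}\right) = 2 - \left(\frac{1}{48330} \left(- \frac{1}{26215}\right) - \frac{37065}{7141}\right) = 2 - \left(- \frac{1}{1266970950} - \frac{37065}{7141}\right) = 2 - - \frac{46960278268891}{9047439553950} = 2 + \frac{46960278268891}{9047439553950} = \frac{65055157376791}{9047439553950} \approx 7.1905$)
$\frac{m}{N} = - \frac{91712}{\frac{65055157376791}{9047439553950}} = \left(-91712\right) \frac{9047439553950}{65055157376791} = - \frac{829758776371862400}{65055157376791}$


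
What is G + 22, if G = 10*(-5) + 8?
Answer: -20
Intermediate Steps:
G = -42 (G = -50 + 8 = -42)
G + 22 = -42 + 22 = -20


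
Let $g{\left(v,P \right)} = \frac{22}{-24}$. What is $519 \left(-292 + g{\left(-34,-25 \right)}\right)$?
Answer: $- \frac{608095}{4} \approx -1.5202 \cdot 10^{5}$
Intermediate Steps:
$g{\left(v,P \right)} = - \frac{11}{12}$ ($g{\left(v,P \right)} = 22 \left(- \frac{1}{24}\right) = - \frac{11}{12}$)
$519 \left(-292 + g{\left(-34,-25 \right)}\right) = 519 \left(-292 - \frac{11}{12}\right) = 519 \left(- \frac{3515}{12}\right) = - \frac{608095}{4}$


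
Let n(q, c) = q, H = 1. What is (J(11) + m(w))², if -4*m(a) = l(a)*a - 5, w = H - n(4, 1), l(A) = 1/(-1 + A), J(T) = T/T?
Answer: 1089/256 ≈ 4.2539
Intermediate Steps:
J(T) = 1
w = -3 (w = 1 - 1*4 = 1 - 4 = -3)
m(a) = 5/4 - a/(4*(-1 + a)) (m(a) = -(a/(-1 + a) - 5)/4 = -(-5 + a/(-1 + a))/4 = 5/4 - a/(4*(-1 + a)))
(J(11) + m(w))² = (1 + (-5/4 - 3)/(-1 - 3))² = (1 - 17/4/(-4))² = (1 - ¼*(-17/4))² = (1 + 17/16)² = (33/16)² = 1089/256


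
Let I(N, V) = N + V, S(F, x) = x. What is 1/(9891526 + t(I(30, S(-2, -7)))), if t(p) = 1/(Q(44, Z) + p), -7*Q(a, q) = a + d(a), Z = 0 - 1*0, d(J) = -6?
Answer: 123/1216657705 ≈ 1.0110e-7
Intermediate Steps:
Z = 0 (Z = 0 + 0 = 0)
Q(a, q) = 6/7 - a/7 (Q(a, q) = -(a - 6)/7 = -(-6 + a)/7 = 6/7 - a/7)
t(p) = 1/(-38/7 + p) (t(p) = 1/((6/7 - ⅐*44) + p) = 1/((6/7 - 44/7) + p) = 1/(-38/7 + p))
1/(9891526 + t(I(30, S(-2, -7)))) = 1/(9891526 + 7/(-38 + 7*(30 - 7))) = 1/(9891526 + 7/(-38 + 7*23)) = 1/(9891526 + 7/(-38 + 161)) = 1/(9891526 + 7/123) = 1/(1216657705/123) = 123/1216657705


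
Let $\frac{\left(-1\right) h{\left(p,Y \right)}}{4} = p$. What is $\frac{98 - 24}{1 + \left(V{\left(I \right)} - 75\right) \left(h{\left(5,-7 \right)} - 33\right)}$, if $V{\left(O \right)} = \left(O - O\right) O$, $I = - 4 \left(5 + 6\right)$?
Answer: $\frac{37}{1988} \approx 0.018612$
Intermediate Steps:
$h{\left(p,Y \right)} = - 4 p$
$I = -44$ ($I = \left(-4\right) 11 = -44$)
$V{\left(O \right)} = 0$ ($V{\left(O \right)} = 0 O = 0$)
$\frac{98 - 24}{1 + \left(V{\left(I \right)} - 75\right) \left(h{\left(5,-7 \right)} - 33\right)} = \frac{98 - 24}{1 + \left(0 - 75\right) \left(\left(-4\right) 5 - 33\right)} = \frac{1}{1 - 75 \left(-20 - 33\right)} 74 = \frac{1}{1 - -3975} \cdot 74 = \frac{1}{1 + 3975} \cdot 74 = \frac{1}{3976} \cdot 74 = \frac{37}{1988}$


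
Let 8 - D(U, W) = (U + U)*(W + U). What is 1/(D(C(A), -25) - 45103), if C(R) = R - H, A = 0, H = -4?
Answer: -1/44927 ≈ -2.2258e-5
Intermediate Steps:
C(R) = 4 + R (C(R) = R - 1*(-4) = R + 4 = 4 + R)
D(U, W) = 8 - 2*U*(U + W) (D(U, W) = 8 - (U + U)*(W + U) = 8 - 2*U*(U + W))
1/(D(C(A), -25) - 45103) = 1/((8 - 2*(4 + 0)² - 2*(4 + 0)*(-25)) - 45103) = 1/((8 - 2*4² - 2*4*(-25)) - 45103) = 1/((8 - 2*16 + 200) - 45103) = 1/((8 - 32 + 200) - 45103) = 1/(176 - 45103) = 1/(-44927) = -1/44927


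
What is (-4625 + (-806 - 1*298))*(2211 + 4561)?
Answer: -38796788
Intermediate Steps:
(-4625 + (-806 - 1*298))*(2211 + 4561) = (-4625 + (-806 - 298))*6772 = (-4625 - 1104)*6772 = -5729*6772 = -38796788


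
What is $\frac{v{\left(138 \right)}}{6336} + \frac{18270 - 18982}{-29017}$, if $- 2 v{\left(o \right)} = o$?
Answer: $\frac{836353}{61283904} \approx 0.013647$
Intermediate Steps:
$v{\left(o \right)} = - \frac{o}{2}$
$\frac{v{\left(138 \right)}}{6336} + \frac{18270 - 18982}{-29017} = \frac{\left(- \frac{1}{2}\right) 138}{6336} + \frac{18270 - 18982}{-29017} = \left(-69\right) \frac{1}{6336} + \left(18270 - 18982\right) \left(- \frac{1}{29017}\right) = - \frac{23}{2112} - - \frac{712}{29017} = - \frac{23}{2112} + \frac{712}{29017} = \frac{836353}{61283904}$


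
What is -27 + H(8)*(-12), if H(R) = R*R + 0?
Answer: -795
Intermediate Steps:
H(R) = R² (H(R) = R² + 0 = R²)
-27 + H(8)*(-12) = -27 + 8²*(-12) = -27 + 64*(-12) = -27 - 768 = -795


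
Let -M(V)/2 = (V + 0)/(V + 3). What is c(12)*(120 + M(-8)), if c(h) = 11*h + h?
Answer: 84096/5 ≈ 16819.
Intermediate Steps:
M(V) = -2*V/(3 + V) (M(V) = -2*(V + 0)/(V + 3) = -2*V/(3 + V))
c(h) = 12*h
c(12)*(120 + M(-8)) = (12*12)*(120 - 2*(-8)/(3 - 8)) = 144*(120 - 2*(-8)/(-5)) = 144*(120 - 2*(-8)*(-⅕)) = 144*(120 - 16/5) = 144*(584/5) = 84096/5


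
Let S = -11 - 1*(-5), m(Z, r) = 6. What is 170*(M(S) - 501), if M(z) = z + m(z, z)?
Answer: -85170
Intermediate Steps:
S = -6 (S = -11 + 5 = -6)
M(z) = 6 + z (M(z) = z + 6 = 6 + z)
170*(M(S) - 501) = 170*((6 - 6) - 501) = 170*(0 - 501) = 170*(-501) = -85170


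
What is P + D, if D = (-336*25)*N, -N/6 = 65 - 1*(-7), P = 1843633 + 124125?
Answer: 5596558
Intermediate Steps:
P = 1967758
N = -432 (N = -6*(65 - 1*(-7)) = -6*(65 + 7) = -6*72 = -432)
D = 3628800 (D = -336*25*(-432) = -56*150*(-432) = -8400*(-432) = 3628800)
P + D = 1967758 + 3628800 = 5596558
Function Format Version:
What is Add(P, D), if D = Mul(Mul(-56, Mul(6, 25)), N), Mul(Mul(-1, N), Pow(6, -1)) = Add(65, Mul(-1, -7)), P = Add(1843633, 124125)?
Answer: 5596558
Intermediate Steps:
P = 1967758
N = -432 (N = Mul(-6, Add(65, Mul(-1, -7))) = Mul(-6, Add(65, 7)) = Mul(-6, 72) = -432)
D = 3628800 (D = Mul(Mul(-56, Mul(6, 25)), -432) = Mul(Mul(-56, 150), -432) = Mul(-8400, -432) = 3628800)
Add(P, D) = Add(1967758, 3628800) = 5596558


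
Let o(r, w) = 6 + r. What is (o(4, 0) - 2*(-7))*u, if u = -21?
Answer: -504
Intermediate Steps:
(o(4, 0) - 2*(-7))*u = ((6 + 4) - 2*(-7))*(-21) = (10 + 14)*(-21) = 24*(-21) = -504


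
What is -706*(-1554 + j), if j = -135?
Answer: 1192434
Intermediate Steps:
-706*(-1554 + j) = -706*(-1554 - 135) = -706*(-1689) = 1192434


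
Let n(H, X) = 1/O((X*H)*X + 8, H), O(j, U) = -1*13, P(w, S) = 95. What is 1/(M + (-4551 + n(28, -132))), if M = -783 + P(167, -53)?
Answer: -13/68108 ≈ -0.00019087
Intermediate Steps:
O(j, U) = -13
n(H, X) = -1/13 (n(H, X) = 1/(-13) = -1/13)
M = -688 (M = -783 + 95 = -688)
1/(M + (-4551 + n(28, -132))) = 1/(-688 + (-4551 - 1/13)) = 1/(-688 - 59164/13) = 1/(-68108/13) = -13/68108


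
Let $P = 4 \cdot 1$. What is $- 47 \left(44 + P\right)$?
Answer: $-2256$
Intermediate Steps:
$P = 4$
$- 47 \left(44 + P\right) = - 47 \left(44 + 4\right) = \left(-47\right) 48 = -2256$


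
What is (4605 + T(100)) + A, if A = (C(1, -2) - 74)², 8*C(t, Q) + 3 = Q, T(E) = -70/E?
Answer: 3255421/320 ≈ 10173.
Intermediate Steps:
C(t, Q) = -3/8 + Q/8
A = 356409/64 (A = ((-3/8 + (⅛)*(-2)) - 74)² = ((-3/8 - ¼) - 74)² = (-5/8 - 74)² = (-597/8)² = 356409/64 ≈ 5568.9)
(4605 + T(100)) + A = (4605 - 70/100) + 356409/64 = (4605 - 70*1/100) + 356409/64 = (4605 - 7/10) + 356409/64 = 46043/10 + 356409/64 = 3255421/320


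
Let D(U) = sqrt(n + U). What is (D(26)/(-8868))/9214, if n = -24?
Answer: -sqrt(2)/81709752 ≈ -1.7308e-8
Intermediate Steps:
D(U) = sqrt(-24 + U)
(D(26)/(-8868))/9214 = (sqrt(-24 + 26)/(-8868))/9214 = (sqrt(2)*(-1/8868))*(1/9214) = -sqrt(2)/8868*(1/9214) = -sqrt(2)/81709752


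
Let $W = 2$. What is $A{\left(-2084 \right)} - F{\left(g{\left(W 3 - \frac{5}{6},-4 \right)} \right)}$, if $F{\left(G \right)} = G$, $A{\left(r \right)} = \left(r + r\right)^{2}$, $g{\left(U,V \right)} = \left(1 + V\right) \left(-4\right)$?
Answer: $17372212$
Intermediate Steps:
$g{\left(U,V \right)} = -4 - 4 V$
$A{\left(r \right)} = 4 r^{2}$ ($A{\left(r \right)} = \left(2 r\right)^{2} = 4 r^{2}$)
$A{\left(-2084 \right)} - F{\left(g{\left(W 3 - \frac{5}{6},-4 \right)} \right)} = 4 \left(-2084\right)^{2} - \left(-4 - -16\right) = 4 \cdot 4343056 - \left(-4 + 16\right) = 17372224 - 12 = 17372212$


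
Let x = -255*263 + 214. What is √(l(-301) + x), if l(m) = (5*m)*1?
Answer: 2*I*√17089 ≈ 261.45*I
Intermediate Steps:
x = -66851 (x = -67065 + 214 = -66851)
l(m) = 5*m
√(l(-301) + x) = √(5*(-301) - 66851) = √(-1505 - 66851) = √(-68356) = 2*I*√17089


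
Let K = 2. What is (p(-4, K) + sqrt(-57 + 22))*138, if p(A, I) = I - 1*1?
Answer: 138 + 138*I*sqrt(35) ≈ 138.0 + 816.42*I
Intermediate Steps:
p(A, I) = -1 + I (p(A, I) = I - 1 = -1 + I)
(p(-4, K) + sqrt(-57 + 22))*138 = ((-1 + 2) + sqrt(-57 + 22))*138 = (1 + sqrt(-35))*138 = (1 + I*sqrt(35))*138 = 138 + 138*I*sqrt(35)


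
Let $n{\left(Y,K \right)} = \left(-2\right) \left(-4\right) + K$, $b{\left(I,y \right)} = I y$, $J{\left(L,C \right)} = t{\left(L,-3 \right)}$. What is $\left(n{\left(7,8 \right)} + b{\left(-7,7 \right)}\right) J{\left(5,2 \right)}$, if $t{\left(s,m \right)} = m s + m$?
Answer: $594$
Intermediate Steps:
$t{\left(s,m \right)} = m + m s$
$J{\left(L,C \right)} = -3 - 3 L$ ($J{\left(L,C \right)} = - 3 \left(1 + L\right) = -3 - 3 L$)
$n{\left(Y,K \right)} = 8 + K$
$\left(n{\left(7,8 \right)} + b{\left(-7,7 \right)}\right) J{\left(5,2 \right)} = \left(\left(8 + 8\right) - 49\right) \left(-3 - 15\right) = \left(16 - 49\right) \left(-3 - 15\right) = \left(-33\right) \left(-18\right) = 594$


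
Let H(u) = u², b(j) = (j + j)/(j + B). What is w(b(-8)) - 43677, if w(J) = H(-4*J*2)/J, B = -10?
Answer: -392581/9 ≈ -43620.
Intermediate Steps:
b(j) = 2*j/(-10 + j) (b(j) = (j + j)/(j - 10) = (2*j)/(-10 + j) = 2*j/(-10 + j))
w(J) = 64*J (w(J) = (-4*J*2)²/J = (-8*J)²/J = (64*J²)/J = 64*J)
w(b(-8)) - 43677 = 64*(2*(-8)/(-10 - 8)) - 43677 = 64*(2*(-8)/(-18)) - 43677 = 64*(2*(-8)*(-1/18)) - 43677 = 64*(8/9) - 43677 = 512/9 - 43677 = -392581/9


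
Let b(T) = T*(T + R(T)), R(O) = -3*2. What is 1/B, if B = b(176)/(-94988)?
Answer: -23747/7480 ≈ -3.1747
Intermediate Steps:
R(O) = -6
b(T) = T*(-6 + T) (b(T) = T*(T - 6) = T*(-6 + T))
B = -7480/23747 (B = (176*(-6 + 176))/(-94988) = (176*170)*(-1/94988) = 29920*(-1/94988) = -7480/23747 ≈ -0.31499)
1/B = 1/(-7480/23747) = -23747/7480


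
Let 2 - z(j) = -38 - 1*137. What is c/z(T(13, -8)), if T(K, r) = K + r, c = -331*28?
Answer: -9268/177 ≈ -52.362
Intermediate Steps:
c = -9268
z(j) = 177 (z(j) = 2 - (-38 - 1*137) = 2 - (-38 - 137) = 2 - 1*(-175) = 2 + 175 = 177)
c/z(T(13, -8)) = -9268/177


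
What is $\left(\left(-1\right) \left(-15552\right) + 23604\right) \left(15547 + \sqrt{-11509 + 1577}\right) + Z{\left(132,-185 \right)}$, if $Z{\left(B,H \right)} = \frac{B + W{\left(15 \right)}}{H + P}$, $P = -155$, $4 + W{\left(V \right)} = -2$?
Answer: $\frac{103488916377}{170} + 78312 i \sqrt{2483} \approx 6.0876 \cdot 10^{8} + 3.9023 \cdot 10^{6} i$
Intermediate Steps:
$W{\left(V \right)} = -6$ ($W{\left(V \right)} = -4 - 2 = -6$)
$Z{\left(B,H \right)} = \frac{-6 + B}{-155 + H}$ ($Z{\left(B,H \right)} = \frac{B - 6}{H - 155} = \frac{-6 + B}{-155 + H}$)
$\left(\left(-1\right) \left(-15552\right) + 23604\right) \left(15547 + \sqrt{-11509 + 1577}\right) + Z{\left(132,-185 \right)} = \left(\left(-1\right) \left(-15552\right) + 23604\right) \left(15547 + \sqrt{-11509 + 1577}\right) + \frac{-6 + 132}{-155 - 185} = \left(15552 + 23604\right) \left(15547 + \sqrt{-9932}\right) + \frac{1}{-340} \cdot 126 = 39156 \left(15547 + 2 i \sqrt{2483}\right) - \frac{63}{170} = \left(608758332 + 78312 i \sqrt{2483}\right) - \frac{63}{170} = \frac{103488916377}{170} + 78312 i \sqrt{2483}$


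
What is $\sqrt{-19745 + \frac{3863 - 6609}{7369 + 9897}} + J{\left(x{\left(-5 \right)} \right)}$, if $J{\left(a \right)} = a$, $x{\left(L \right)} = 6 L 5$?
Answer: $-150 + \frac{i \sqrt{1471580817414}}{8633} \approx -150.0 + 140.52 i$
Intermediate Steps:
$x{\left(L \right)} = 30 L$
$\sqrt{-19745 + \frac{3863 - 6609}{7369 + 9897}} + J{\left(x{\left(-5 \right)} \right)} = \sqrt{-19745 + \frac{3863 - 6609}{7369 + 9897}} + 30 \left(-5\right) = \sqrt{-19745 - \frac{2746}{17266}} - 150 = \sqrt{-19745 - \frac{1373}{8633}} - 150 = \sqrt{- \frac{170459958}{8633}} - 150 = \frac{i \sqrt{1471580817414}}{8633} - 150 = -150 + \frac{i \sqrt{1471580817414}}{8633}$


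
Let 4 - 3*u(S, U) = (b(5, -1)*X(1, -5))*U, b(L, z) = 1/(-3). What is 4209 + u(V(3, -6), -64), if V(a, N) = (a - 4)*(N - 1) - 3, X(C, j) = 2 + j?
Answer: 12695/3 ≈ 4231.7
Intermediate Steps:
V(a, N) = -3 + (-1 + N)*(-4 + a) (V(a, N) = (-4 + a)*(-1 + N) - 3 = (-1 + N)*(-4 + a) - 3 = -3 + (-1 + N)*(-4 + a))
b(L, z) = -⅓
u(S, U) = 4/3 - U/3 (u(S, U) = 4/3 - (-(2 - 5)/3)*U/3 = 4/3 - (-⅓*(-3))*U/3 = 4/3 - U/3)
4209 + u(V(3, -6), -64) = 4209 + (4/3 - ⅓*(-64)) = 4209 + (4/3 + 64/3) = 4209 + 68/3 = 12695/3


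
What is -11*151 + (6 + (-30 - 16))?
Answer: -1701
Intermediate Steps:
-11*151 + (6 + (-30 - 16)) = -1661 + (6 - 46) = -1661 - 40 = -1701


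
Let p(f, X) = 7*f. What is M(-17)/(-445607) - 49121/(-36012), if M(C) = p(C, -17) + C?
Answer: 21893559079/16047199284 ≈ 1.3643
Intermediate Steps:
M(C) = 8*C (M(C) = 7*C + C = 8*C)
M(-17)/(-445607) - 49121/(-36012) = (8*(-17))/(-445607) - 49121/(-36012) = -136*(-1/445607) - 49121*(-1/36012) = 136/445607 + 49121/36012 = 21893559079/16047199284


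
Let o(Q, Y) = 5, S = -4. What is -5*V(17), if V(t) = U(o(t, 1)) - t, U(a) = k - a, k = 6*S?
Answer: 230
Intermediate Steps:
k = -24 (k = 6*(-4) = -24)
U(a) = -24 - a
V(t) = -29 - t (V(t) = (-24 - 1*5) - t = (-24 - 5) - t = -29 - t)
-5*V(17) = -5*(-29 - 1*17) = -5*(-29 - 17) = -5*(-46) = 230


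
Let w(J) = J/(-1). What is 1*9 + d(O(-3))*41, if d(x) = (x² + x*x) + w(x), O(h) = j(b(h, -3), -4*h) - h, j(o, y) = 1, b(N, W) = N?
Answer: 1157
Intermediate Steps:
O(h) = 1 - h
w(J) = -J (w(J) = J*(-1) = -J)
d(x) = -x + 2*x² (d(x) = (x² + x*x) - x = (x² + x²) - x = 2*x² - x = -x + 2*x²)
1*9 + d(O(-3))*41 = 1*9 + ((1 - 1*(-3))*(-1 + 2*(1 - 1*(-3))))*41 = 9 + ((1 + 3)*(-1 + 2*(1 + 3)))*41 = 9 + (4*(-1 + 2*4))*41 = 9 + (4*(-1 + 8))*41 = 9 + (4*7)*41 = 9 + 28*41 = 9 + 1148 = 1157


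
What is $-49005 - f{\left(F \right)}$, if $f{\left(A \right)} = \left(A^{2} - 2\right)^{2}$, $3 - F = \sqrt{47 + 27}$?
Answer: $-58230 + 972 \sqrt{74} \approx -49869.0$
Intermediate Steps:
$F = 3 - \sqrt{74}$ ($F = 3 - \sqrt{47 + 27} = 3 - \sqrt{74} \approx -5.6023$)
$f{\left(A \right)} = \left(-2 + A^{2}\right)^{2}$
$-49005 - f{\left(F \right)} = -49005 - \left(-2 + \left(3 - \sqrt{74}\right)^{2}\right)^{2}$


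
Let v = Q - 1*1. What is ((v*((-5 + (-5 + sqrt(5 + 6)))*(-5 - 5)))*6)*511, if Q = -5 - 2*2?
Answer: -3066000 + 306600*sqrt(11) ≈ -2.0491e+6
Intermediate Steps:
Q = -9 (Q = -5 - 4 = -9)
v = -10 (v = -9 - 1*1 = -9 - 1 = -10)
((v*((-5 + (-5 + sqrt(5 + 6)))*(-5 - 5)))*6)*511 = (-10*(-5 + (-5 + sqrt(5 + 6)))*(-5 - 5)*6)*511 = (-10*(-5 + (-5 + sqrt(11)))*(-10)*6)*511 = (-10*(-10 + sqrt(11))*(-10)*6)*511 = (-10*(100 - 10*sqrt(11))*6)*511 = ((-1000 + 100*sqrt(11))*6)*511 = (-6000 + 600*sqrt(11))*511 = -3066000 + 306600*sqrt(11)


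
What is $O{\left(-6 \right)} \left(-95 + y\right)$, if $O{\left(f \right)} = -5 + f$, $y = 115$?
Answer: $-220$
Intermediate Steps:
$O{\left(-6 \right)} \left(-95 + y\right) = \left(-5 - 6\right) \left(-95 + 115\right) = \left(-11\right) 20 = -220$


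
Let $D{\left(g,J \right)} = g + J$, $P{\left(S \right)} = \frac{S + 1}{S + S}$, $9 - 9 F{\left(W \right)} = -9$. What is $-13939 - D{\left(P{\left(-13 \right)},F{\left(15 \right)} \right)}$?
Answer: $- \frac{181239}{13} \approx -13941.0$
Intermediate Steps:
$F{\left(W \right)} = 2$ ($F{\left(W \right)} = 1 - -1 = 1 + 1 = 2$)
$P{\left(S \right)} = \frac{1 + S}{2 S}$
$D{\left(g,J \right)} = J + g$
$-13939 - D{\left(P{\left(-13 \right)},F{\left(15 \right)} \right)} = -13939 - \left(2 + \frac{1 - 13}{2 \left(-13\right)}\right) = -13939 - \left(2 + \frac{1}{2} \left(- \frac{1}{13}\right) \left(-12\right)\right) = -13939 - \left(2 + \frac{6}{13}\right) = -13939 - \frac{32}{13} = - \frac{181239}{13}$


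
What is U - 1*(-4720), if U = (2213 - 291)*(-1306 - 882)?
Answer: -4200616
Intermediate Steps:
U = -4205336 (U = 1922*(-2188) = -4205336)
U - 1*(-4720) = -4205336 - 1*(-4720) = -4205336 + 4720 = -4200616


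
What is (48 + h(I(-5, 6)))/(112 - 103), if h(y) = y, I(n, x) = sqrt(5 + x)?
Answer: 16/3 + sqrt(11)/9 ≈ 5.7018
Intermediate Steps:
(48 + h(I(-5, 6)))/(112 - 103) = (48 + sqrt(5 + 6))/(112 - 103) = (48 + sqrt(11))/9 = (48 + sqrt(11))*(1/9) = 16/3 + sqrt(11)/9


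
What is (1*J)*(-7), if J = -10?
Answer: 70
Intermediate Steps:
(1*J)*(-7) = (1*(-10))*(-7) = -10*(-7) = 70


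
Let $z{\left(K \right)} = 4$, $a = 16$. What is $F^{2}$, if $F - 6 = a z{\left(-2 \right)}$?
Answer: $4900$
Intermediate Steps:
$F = 70$ ($F = 6 + 16 \cdot 4 = 6 + 64 = 70$)
$F^{2} = 70^{2} = 4900$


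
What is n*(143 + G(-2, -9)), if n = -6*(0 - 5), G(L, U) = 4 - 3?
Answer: 4320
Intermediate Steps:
G(L, U) = 1
n = 30 (n = -6*(-5) = 30)
n*(143 + G(-2, -9)) = 30*(143 + 1) = 30*144 = 4320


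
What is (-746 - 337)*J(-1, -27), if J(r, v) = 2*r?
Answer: 2166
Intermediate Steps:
(-746 - 337)*J(-1, -27) = (-746 - 337)*(2*(-1)) = -1083*(-2) = 2166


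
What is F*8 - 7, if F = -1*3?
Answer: -31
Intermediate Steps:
F = -3
F*8 - 7 = -3*8 - 7 = -24 - 7 = -31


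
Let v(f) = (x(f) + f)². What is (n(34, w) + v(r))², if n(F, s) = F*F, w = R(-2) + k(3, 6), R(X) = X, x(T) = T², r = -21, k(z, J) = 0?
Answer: 31526133136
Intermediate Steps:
v(f) = (f + f²)² (v(f) = (f² + f)² = (f + f²)²)
w = -2 (w = -2 + 0 = -2)
n(F, s) = F²
(n(34, w) + v(r))² = (34² + (-21)²*(1 - 21)²)² = (1156 + 441*(-20)²)² = (1156 + 441*400)² = (1156 + 176400)² = 177556² = 31526133136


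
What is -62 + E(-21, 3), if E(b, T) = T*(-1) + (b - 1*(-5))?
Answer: -81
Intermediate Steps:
E(b, T) = 5 + b - T (E(b, T) = -T + (b + 5) = -T + (5 + b) = 5 + b - T)
-62 + E(-21, 3) = -62 + (5 - 21 - 1*3) = -62 + (5 - 21 - 3) = -62 - 19 = -81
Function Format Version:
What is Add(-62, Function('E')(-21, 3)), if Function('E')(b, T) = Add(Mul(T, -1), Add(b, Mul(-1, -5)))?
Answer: -81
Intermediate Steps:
Function('E')(b, T) = Add(5, b, Mul(-1, T)) (Function('E')(b, T) = Add(Mul(-1, T), Add(b, 5)) = Add(Mul(-1, T), Add(5, b)) = Add(5, b, Mul(-1, T)))
Add(-62, Function('E')(-21, 3)) = Add(-62, Add(5, -21, Mul(-1, 3))) = Add(-62, Add(5, -21, -3)) = Add(-62, -19) = -81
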